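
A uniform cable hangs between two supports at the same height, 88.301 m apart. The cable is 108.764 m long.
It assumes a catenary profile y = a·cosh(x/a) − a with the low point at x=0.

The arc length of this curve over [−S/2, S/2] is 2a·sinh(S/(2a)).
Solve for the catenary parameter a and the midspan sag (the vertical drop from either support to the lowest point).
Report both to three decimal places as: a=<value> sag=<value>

seed: a₀ = √(S³/(24(L−S))) = √(88.301³/(24·20.463)) = 37.441924
iter 1: u=1.179173  f(a)=+1.471e+00  f'(a)=-1.253e+00  a ← 37.441924 − (+1.471e+00/-1.253e+00) = 38.615838
iter 2: u=1.143326  f(a)=+7.200e-02  f'(a)=-1.133e+00  a ← 38.615838 − (+7.200e-02/-1.133e+00) = 38.679393
iter 3: u=1.141448  f(a)=+1.922e-04  f'(a)=-1.127e+00  a ← 38.679393 − (+1.922e-04/-1.127e+00) = 38.679563
iter 4: u=1.141443  f(a)=+1.378e-09  f'(a)=-1.127e+00  a ← 38.679563 − (+1.378e-09/-1.127e+00) = 38.679563
iter 5: u=1.141443  f(a)=+0.000e+00  f'(a)=-1.127e+00  a ← 38.679563 − (+0.000e+00/-1.127e+00) = 38.679563
converged: |Δa| < 1e-12 after 5 iterations
sag = a·(cosh(S/(2a)) − 1) = 38.679563·(cosh(1.141443) − 1) = 28.055064
T_max/T_min = cosh(S/(2a)) = 1.725320

a=38.680 sag=28.055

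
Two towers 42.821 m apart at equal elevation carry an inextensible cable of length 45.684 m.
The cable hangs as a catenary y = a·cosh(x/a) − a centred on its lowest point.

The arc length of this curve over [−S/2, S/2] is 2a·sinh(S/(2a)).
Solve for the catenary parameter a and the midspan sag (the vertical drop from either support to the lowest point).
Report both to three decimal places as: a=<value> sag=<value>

seed: a₀ = √(S³/(24(L−S))) = √(42.821³/(24·2.863)) = 33.804064
iter 1: u=0.633371  f(a)=+5.798e-02  f'(a)=-1.763e-01  a ← 33.804064 − (+5.798e-02/-1.763e-01) = 34.132955
iter 2: u=0.627268  f(a)=+8.570e-04  f'(a)=-1.711e-01  a ← 34.132955 − (+8.570e-04/-1.711e-01) = 34.137964
iter 3: u=0.627176  f(a)=+1.935e-07  f'(a)=-1.710e-01  a ← 34.137964 − (+1.935e-07/-1.710e-01) = 34.137965
iter 4: u=0.627176  f(a)=+1.421e-14  f'(a)=-1.710e-01  a ← 34.137965 − (+1.421e-14/-1.710e-01) = 34.137965
converged: |Δa| < 1e-12 after 4 iterations
sag = a·(cosh(S/(2a)) − 1) = 34.137965·(cosh(0.627176) − 1) = 6.937059
T_max/T_min = cosh(S/(2a)) = 1.203207

a=34.138 sag=6.937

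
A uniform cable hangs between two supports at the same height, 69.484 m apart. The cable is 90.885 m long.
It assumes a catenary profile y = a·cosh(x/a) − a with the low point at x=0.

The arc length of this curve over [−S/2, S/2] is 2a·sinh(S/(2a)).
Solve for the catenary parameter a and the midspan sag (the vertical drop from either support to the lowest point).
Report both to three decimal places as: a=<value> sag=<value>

seed: a₀ = √(S³/(24(L−S))) = √(69.484³/(24·21.401)) = 25.556688
iter 1: u=1.359409  f(a)=+2.067e+00  f'(a)=-2.005e+00  a ← 25.556688 − (+2.067e+00/-2.005e+00) = 26.587253
iter 2: u=1.306716  f(a)=+1.316e-01  f'(a)=-1.757e+00  a ← 26.587253 − (+1.316e-01/-1.757e+00) = 26.662126
iter 3: u=1.303047  f(a)=+6.136e-04  f'(a)=-1.741e+00  a ← 26.662126 − (+6.136e-04/-1.741e+00) = 26.662478
iter 4: u=1.303030  f(a)=+1.348e-08  f'(a)=-1.741e+00  a ← 26.662478 − (+1.348e-08/-1.741e+00) = 26.662478
iter 5: u=1.303030  f(a)=+1.421e-14  f'(a)=-1.741e+00  a ← 26.662478 − (+1.421e-14/-1.741e+00) = 26.662478
converged: |Δa| < 1e-12 after 5 iterations
sag = a·(cosh(S/(2a)) − 1) = 26.662478·(cosh(1.303030) − 1) = 26.024413
T_max/T_min = cosh(S/(2a)) = 1.976069

a=26.662 sag=26.024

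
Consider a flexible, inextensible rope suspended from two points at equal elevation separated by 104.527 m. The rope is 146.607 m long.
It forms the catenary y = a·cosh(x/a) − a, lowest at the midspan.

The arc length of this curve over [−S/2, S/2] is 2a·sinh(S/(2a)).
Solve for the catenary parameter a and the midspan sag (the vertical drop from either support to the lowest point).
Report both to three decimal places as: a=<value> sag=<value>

seed: a₀ = √(S³/(24(L−S))) = √(104.527³/(24·42.080)) = 33.627861
iter 1: u=1.554173  f(a)=+5.384e+00  f'(a)=-3.162e+00  a ← 33.627861 − (+5.384e+00/-3.162e+00) = 35.330848
iter 2: u=1.479260  f(a)=+4.361e-01  f'(a)=-2.669e+00  a ← 35.330848 − (+4.361e-01/-2.669e+00) = 35.494249
iter 3: u=1.472450  f(a)=+3.417e-03  f'(a)=-2.627e+00  a ← 35.494249 − (+3.417e-03/-2.627e+00) = 35.495550
iter 4: u=1.472396  f(a)=+2.134e-07  f'(a)=-2.627e+00  a ← 35.495550 − (+2.134e-07/-2.627e+00) = 35.495550
iter 5: u=1.472396  f(a)=+2.842e-14  f'(a)=-2.627e+00  a ← 35.495550 − (+2.842e-14/-2.627e+00) = 35.495550
converged: |Δa| < 1e-12 after 5 iterations
sag = a·(cosh(S/(2a)) − 1) = 35.495550·(cosh(1.472396) − 1) = 45.949752
T_max/T_min = cosh(S/(2a)) = 2.294521

a=35.496 sag=45.950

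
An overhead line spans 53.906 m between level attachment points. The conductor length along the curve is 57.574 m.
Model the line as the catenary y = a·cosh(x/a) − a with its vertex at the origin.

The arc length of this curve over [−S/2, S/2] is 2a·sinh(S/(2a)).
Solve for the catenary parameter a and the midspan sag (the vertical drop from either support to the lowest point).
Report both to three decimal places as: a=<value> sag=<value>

a=42.607 sag=8.813

seed: a₀ = √(S³/(24(L−S))) = √(53.906³/(24·3.668)) = 42.182797
iter 1: u=0.638957  f(a)=+7.561e-02  f'(a)=-1.811e-01  a ← 42.182797 − (+7.561e-02/-1.811e-01) = 42.600258
iter 2: u=0.632696  f(a)=+1.137e-03  f'(a)=-1.757e-01  a ← 42.600258 − (+1.137e-03/-1.757e-01) = 42.606729
iter 3: u=0.632600  f(a)=+2.659e-07  f'(a)=-1.756e-01  a ← 42.606729 − (+2.659e-07/-1.756e-01) = 42.606731
iter 4: u=0.632600  f(a)=+2.842e-14  f'(a)=-1.756e-01  a ← 42.606731 − (+2.842e-14/-1.756e-01) = 42.606731
converged: |Δa| < 1e-12 after 4 iterations
sag = a·(cosh(S/(2a)) − 1) = 42.606731·(cosh(0.632600) − 1) = 8.813352
T_max/T_min = cosh(S/(2a)) = 1.206854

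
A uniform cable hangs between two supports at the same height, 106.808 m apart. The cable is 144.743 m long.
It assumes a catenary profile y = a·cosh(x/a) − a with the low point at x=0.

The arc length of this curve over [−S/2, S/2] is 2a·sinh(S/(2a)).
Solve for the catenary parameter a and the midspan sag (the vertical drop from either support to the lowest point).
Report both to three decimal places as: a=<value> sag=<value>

a=38.392 sag=43.532

seed: a₀ = √(S³/(24(L−S))) = √(106.808³/(24·37.935)) = 36.583058
iter 1: u=1.459801  f(a)=+4.253e+00  f'(a)=-2.551e+00  a ← 36.583058 − (+4.253e+00/-2.551e+00) = 38.250451
iter 2: u=1.396167  f(a)=+3.081e-01  f'(a)=-2.194e+00  a ← 38.250451 − (+3.081e-01/-2.194e+00) = 38.390896
iter 3: u=1.391059  f(a)=+1.895e-03  f'(a)=-2.167e+00  a ← 38.390896 − (+1.895e-03/-2.167e+00) = 38.391771
iter 4: u=1.391027  f(a)=+7.271e-08  f'(a)=-2.166e+00  a ← 38.391771 − (+7.271e-08/-2.166e+00) = 38.391771
iter 5: u=1.391027  f(a)=-2.842e-14  f'(a)=-2.166e+00  a ← 38.391771 − (-2.842e-14/-2.166e+00) = 38.391771
converged: |Δa| < 1e-12 after 5 iterations
sag = a·(cosh(S/(2a)) − 1) = 38.391771·(cosh(1.391027) − 1) = 43.532353
T_max/T_min = cosh(S/(2a)) = 2.133898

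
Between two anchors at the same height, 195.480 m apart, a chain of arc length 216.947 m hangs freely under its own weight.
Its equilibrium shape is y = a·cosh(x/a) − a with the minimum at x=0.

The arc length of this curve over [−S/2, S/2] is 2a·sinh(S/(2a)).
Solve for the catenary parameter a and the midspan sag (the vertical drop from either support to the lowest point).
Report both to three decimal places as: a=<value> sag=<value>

a=122.345 sag=41.163

seed: a₀ = √(S³/(24(L−S))) = √(195.480³/(24·21.467)) = 120.409900
iter 1: u=0.811727  f(a)=+7.184e-01  f'(a)=-3.806e-01  a ← 120.409900 − (+7.184e-01/-3.806e-01) = 122.297427
iter 2: u=0.799199  f(a)=+1.724e-02  f'(a)=-3.625e-01  a ← 122.297427 − (+1.724e-02/-3.625e-01) = 122.344984
iter 3: u=0.798888  f(a)=+1.047e-05  f'(a)=-3.621e-01  a ← 122.344984 − (+1.047e-05/-3.621e-01) = 122.345013
iter 4: u=0.798888  f(a)=+3.922e-12  f'(a)=-3.621e-01  a ← 122.345013 − (+3.922e-12/-3.621e-01) = 122.345013
converged: |Δa| < 1e-12 after 4 iterations
sag = a·(cosh(S/(2a)) − 1) = 122.345013·(cosh(0.798888) − 1) = 41.162792
T_max/T_min = cosh(S/(2a)) = 1.336448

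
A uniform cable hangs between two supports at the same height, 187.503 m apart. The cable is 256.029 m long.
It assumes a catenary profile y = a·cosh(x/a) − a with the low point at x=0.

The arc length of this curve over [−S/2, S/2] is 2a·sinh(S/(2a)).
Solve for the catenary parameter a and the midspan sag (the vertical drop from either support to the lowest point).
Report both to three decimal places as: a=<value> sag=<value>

seed: a₀ = √(S³/(24(L−S))) = √(187.503³/(24·68.526)) = 63.310978
iter 1: u=1.480810  f(a)=+7.918e+00  f'(a)=-2.678e+00  a ← 63.310978 − (+7.918e+00/-2.678e+00) = 66.267357
iter 2: u=1.414746  f(a)=+5.884e-01  f'(a)=-2.294e+00  a ← 66.267357 − (+5.884e-01/-2.294e+00) = 66.523880
iter 3: u=1.409291  f(a)=+3.826e-03  f'(a)=-2.264e+00  a ← 66.523880 − (+3.826e-03/-2.264e+00) = 66.525570
iter 4: u=1.409255  f(a)=+1.641e-07  f'(a)=-2.264e+00  a ← 66.525570 − (+1.641e-07/-2.264e+00) = 66.525570
iter 5: u=1.409255  f(a)=+0.000e+00  f'(a)=-2.264e+00  a ← 66.525570 − (+0.000e+00/-2.264e+00) = 66.525570
converged: |Δa| < 1e-12 after 5 iterations
sag = a·(cosh(S/(2a)) − 1) = 66.525570·(cosh(1.409255) − 1) = 77.742804
T_max/T_min = cosh(S/(2a)) = 2.168615

a=66.526 sag=77.743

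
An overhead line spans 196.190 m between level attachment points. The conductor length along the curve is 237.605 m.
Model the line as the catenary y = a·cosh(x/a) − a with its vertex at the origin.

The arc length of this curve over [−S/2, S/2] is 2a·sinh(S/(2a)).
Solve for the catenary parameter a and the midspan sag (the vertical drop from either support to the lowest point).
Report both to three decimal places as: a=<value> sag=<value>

seed: a₀ = √(S³/(24(L−S))) = √(196.190³/(24·41.415)) = 87.162735
iter 1: u=1.125424  f(a)=+2.703e+00  f'(a)=-1.076e+00  a ← 87.162735 − (+2.703e+00/-1.076e+00) = 89.674535
iter 2: u=1.093900  f(a)=+1.213e-01  f'(a)=-9.816e-01  a ← 89.674535 − (+1.213e-01/-9.816e-01) = 89.798059
iter 3: u=1.092396  f(a)=+2.693e-04  f'(a)=-9.773e-01  a ← 89.798059 − (+2.693e-04/-9.773e-01) = 89.798334
iter 4: u=1.092392  f(a)=+1.335e-09  f'(a)=-9.773e-01  a ← 89.798334 − (+1.335e-09/-9.773e-01) = 89.798334
iter 5: u=1.092392  f(a)=-5.684e-14  f'(a)=-9.773e-01  a ← 89.798334 − (-5.684e-14/-9.773e-01) = 89.798334
converged: |Δa| < 1e-12 after 5 iterations
sag = a·(cosh(S/(2a)) − 1) = 89.798334·(cosh(1.092392) − 1) = 59.123709
T_max/T_min = cosh(S/(2a)) = 1.658405

a=89.798 sag=59.124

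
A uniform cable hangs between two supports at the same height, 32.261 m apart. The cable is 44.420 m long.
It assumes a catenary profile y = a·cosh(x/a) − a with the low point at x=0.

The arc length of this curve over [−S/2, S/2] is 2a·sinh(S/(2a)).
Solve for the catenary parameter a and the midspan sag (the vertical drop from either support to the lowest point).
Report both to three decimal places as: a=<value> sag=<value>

seed: a₀ = √(S³/(24(L−S))) = √(32.261³/(24·12.159)) = 10.726603
iter 1: u=1.503785  f(a)=+1.451e+00  f'(a)=-2.823e+00  a ← 10.726603 − (+1.451e+00/-2.823e+00) = 11.240677
iter 2: u=1.435011  f(a)=+1.108e-01  f'(a)=-2.407e+00  a ← 11.240677 − (+1.108e-01/-2.407e+00) = 11.286734
iter 3: u=1.429156  f(a)=+7.649e-04  f'(a)=-2.374e+00  a ← 11.286734 − (+7.649e-04/-2.374e+00) = 11.287056
iter 4: u=1.429115  f(a)=+3.698e-08  f'(a)=-2.373e+00  a ← 11.287056 − (+3.698e-08/-2.373e+00) = 11.287056
iter 5: u=1.429115  f(a)=+7.105e-15  f'(a)=-2.373e+00  a ← 11.287056 − (+7.105e-15/-2.373e+00) = 11.287056
converged: |Δa| < 1e-12 after 5 iterations
sag = a·(cosh(S/(2a)) − 1) = 11.287056·(cosh(1.429115) − 1) = 13.626429
T_max/T_min = cosh(S/(2a)) = 2.207262

a=11.287 sag=13.626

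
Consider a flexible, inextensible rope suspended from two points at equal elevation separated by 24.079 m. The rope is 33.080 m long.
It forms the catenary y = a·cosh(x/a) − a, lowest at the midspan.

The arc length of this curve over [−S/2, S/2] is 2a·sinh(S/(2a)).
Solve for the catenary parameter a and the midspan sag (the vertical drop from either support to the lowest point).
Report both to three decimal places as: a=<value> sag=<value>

a=8.456 sag=10.120

seed: a₀ = √(S³/(24(L−S))) = √(24.079³/(24·9.001)) = 8.039086
iter 1: u=1.497621  f(a)=+1.065e+00  f'(a)=-2.784e+00  a ← 8.039086 − (+1.065e+00/-2.784e+00) = 8.421705
iter 2: u=1.429580  f(a)=+8.076e-02  f'(a)=-2.376e+00  a ← 8.421705 − (+8.076e-02/-2.376e+00) = 8.455692
iter 3: u=1.423834  f(a)=+5.485e-04  f'(a)=-2.344e+00  a ← 8.455692 − (+5.485e-04/-2.344e+00) = 8.455926
iter 4: u=1.423794  f(a)=+2.568e-08  f'(a)=-2.344e+00  a ← 8.455926 − (+2.568e-08/-2.344e+00) = 8.455926
iter 5: u=1.423794  f(a)=+7.105e-15  f'(a)=-2.344e+00  a ← 8.455926 − (+7.105e-15/-2.344e+00) = 8.455926
converged: |Δa| < 1e-12 after 5 iterations
sag = a·(cosh(S/(2a)) − 1) = 8.455926·(cosh(1.423794) − 1) = 10.120249
T_max/T_min = cosh(S/(2a)) = 2.196823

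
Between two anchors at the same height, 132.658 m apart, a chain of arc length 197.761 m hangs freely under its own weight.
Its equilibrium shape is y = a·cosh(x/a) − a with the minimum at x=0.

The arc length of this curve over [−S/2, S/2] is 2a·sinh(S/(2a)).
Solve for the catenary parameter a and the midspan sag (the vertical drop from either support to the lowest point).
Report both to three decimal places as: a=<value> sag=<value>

seed: a₀ = √(S³/(24(L−S))) = √(132.658³/(24·65.103)) = 38.653965
iter 1: u=1.715969  f(a)=+1.029e+01  f'(a)=-4.471e+00  a ← 38.653965 − (+1.029e+01/-4.471e+00) = 40.954606
iter 2: u=1.619574  f(a)=+9.898e-01  f'(a)=-3.648e+00  a ← 40.954606 − (+9.898e-01/-3.648e+00) = 41.225925
iter 3: u=1.608915  f(a)=+1.132e-02  f'(a)=-3.565e+00  a ← 41.225925 − (+1.132e-02/-3.565e+00) = 41.229100
iter 4: u=1.608791  f(a)=+1.519e-06  f'(a)=-3.564e+00  a ← 41.229100 − (+1.519e-06/-3.564e+00) = 41.229101
iter 5: u=1.608791  f(a)=+2.842e-14  f'(a)=-3.564e+00  a ← 41.229101 − (+2.842e-14/-3.564e+00) = 41.229101
converged: |Δa| < 1e-12 after 5 iterations
sag = a·(cosh(S/(2a)) − 1) = 41.229101·(cosh(1.608791) − 1) = 65.902557
T_max/T_min = cosh(S/(2a)) = 2.598448

a=41.229 sag=65.903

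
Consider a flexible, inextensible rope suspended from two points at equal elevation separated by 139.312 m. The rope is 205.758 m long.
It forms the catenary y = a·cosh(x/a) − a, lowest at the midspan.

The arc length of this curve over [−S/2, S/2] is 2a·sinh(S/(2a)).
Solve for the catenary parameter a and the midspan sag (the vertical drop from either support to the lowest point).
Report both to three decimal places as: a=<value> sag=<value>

a=43.849 sag=67.985

seed: a₀ = √(S³/(24(L−S))) = √(139.312³/(24·66.446)) = 41.175867
iter 1: u=1.691671  f(a)=+1.018e+01  f'(a)=-4.251e+00  a ← 41.175867 − (+1.018e+01/-4.251e+00) = 43.571256
iter 2: u=1.598669  f(a)=+9.561e-01  f'(a)=-3.487e+00  a ← 43.571256 − (+9.561e-01/-3.487e+00) = 43.845476
iter 3: u=1.588670  f(a)=+1.036e-02  f'(a)=-3.411e+00  a ← 43.845476 − (+1.036e-02/-3.411e+00) = 43.848513
iter 4: u=1.588560  f(a)=+1.246e-06  f'(a)=-3.411e+00  a ← 43.848513 − (+1.246e-06/-3.411e+00) = 43.848513
iter 5: u=1.588560  f(a)=+2.842e-14  f'(a)=-3.411e+00  a ← 43.848513 − (+2.842e-14/-3.411e+00) = 43.848513
converged: |Δa| < 1e-12 after 5 iterations
sag = a·(cosh(S/(2a)) − 1) = 43.848513·(cosh(1.588560) − 1) = 67.985206
T_max/T_min = cosh(S/(2a)) = 2.550456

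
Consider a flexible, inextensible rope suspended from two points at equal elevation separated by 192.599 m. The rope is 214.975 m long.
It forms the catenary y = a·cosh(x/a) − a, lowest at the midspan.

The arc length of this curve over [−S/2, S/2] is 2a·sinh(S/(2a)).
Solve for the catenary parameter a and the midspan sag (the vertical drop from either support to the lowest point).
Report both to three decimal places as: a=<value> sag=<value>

a=117.299 sag=41.800

seed: a₀ = √(S³/(24(L−S))) = √(192.599³/(24·22.376)) = 115.341128
iter 1: u=0.834910  f(a)=+7.930e-01  f'(a)=-4.157e-01  a ← 115.341128 − (+7.930e-01/-4.157e-01) = 117.248536
iter 2: u=0.821328  f(a)=+2.010e-02  f'(a)=-3.949e-01  a ← 117.248536 − (+2.010e-02/-3.949e-01) = 117.299431
iter 3: u=0.820972  f(a)=+1.366e-05  f'(a)=-3.944e-01  a ← 117.299431 − (+1.366e-05/-3.944e-01) = 117.299465
iter 4: u=0.820971  f(a)=+6.338e-12  f'(a)=-3.944e-01  a ← 117.299465 − (+6.338e-12/-3.944e-01) = 117.299465
converged: |Δa| < 1e-12 after 4 iterations
sag = a·(cosh(S/(2a)) − 1) = 117.299465·(cosh(0.820971) − 1) = 41.800275
T_max/T_min = cosh(S/(2a)) = 1.356355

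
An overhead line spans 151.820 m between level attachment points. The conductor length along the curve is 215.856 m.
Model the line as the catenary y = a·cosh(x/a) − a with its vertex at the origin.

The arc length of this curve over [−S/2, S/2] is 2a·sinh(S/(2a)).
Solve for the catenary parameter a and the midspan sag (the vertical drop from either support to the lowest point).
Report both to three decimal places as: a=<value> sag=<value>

seed: a₀ = √(S³/(24(L−S))) = √(151.820³/(24·64.036)) = 47.717289
iter 1: u=1.590828  f(a)=+8.609e+00  f'(a)=-3.428e+00  a ← 47.717289 − (+8.609e+00/-3.428e+00) = 50.228896
iter 2: u=1.511281  f(a)=+7.264e-01  f'(a)=-2.871e+00  a ← 50.228896 − (+7.264e-01/-2.871e+00) = 50.481867
iter 3: u=1.503708  f(a)=+6.225e-03  f'(a)=-2.822e+00  a ← 50.481867 − (+6.225e-03/-2.822e+00) = 50.484072
iter 4: u=1.503643  f(a)=+4.658e-07  f'(a)=-2.822e+00  a ← 50.484072 − (+4.658e-07/-2.822e+00) = 50.484073
iter 5: u=1.503643  f(a)=-5.684e-14  f'(a)=-2.822e+00  a ← 50.484073 − (-5.684e-14/-2.822e+00) = 50.484073
converged: |Δa| < 1e-12 after 5 iterations
sag = a·(cosh(S/(2a)) − 1) = 50.484073·(cosh(1.503643) − 1) = 68.667490
T_max/T_min = cosh(S/(2a)) = 2.360181

a=50.484 sag=68.667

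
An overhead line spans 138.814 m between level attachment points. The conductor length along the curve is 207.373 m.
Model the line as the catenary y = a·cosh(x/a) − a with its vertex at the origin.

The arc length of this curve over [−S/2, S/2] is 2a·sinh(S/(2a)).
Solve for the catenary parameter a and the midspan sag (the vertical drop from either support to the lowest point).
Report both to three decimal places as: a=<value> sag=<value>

a=43.021 sag=69.236

seed: a₀ = √(S³/(24(L−S))) = √(138.814³/(24·68.559)) = 40.319213
iter 1: u=1.721437  f(a)=+1.091e+01  f'(a)=-4.521e+00  a ← 40.319213 − (+1.091e+01/-4.521e+00) = 42.731181
iter 2: u=1.624271  f(a)=+1.055e+00  f'(a)=-3.685e+00  a ← 42.731181 − (+1.055e+00/-3.685e+00) = 43.017522
iter 3: u=1.613459  f(a)=+1.222e-02  f'(a)=-3.600e+00  a ← 43.017522 − (+1.222e-02/-3.600e+00) = 43.020915
iter 4: u=1.613332  f(a)=+1.679e-06  f'(a)=-3.599e+00  a ← 43.020915 − (+1.679e-06/-3.599e+00) = 43.020916
iter 5: u=1.613332  f(a)=+0.000e+00  f'(a)=-3.599e+00  a ← 43.020916 − (+0.000e+00/-3.599e+00) = 43.020916
converged: |Δa| < 1e-12 after 5 iterations
sag = a·(cosh(S/(2a)) − 1) = 43.020916·(cosh(1.613332) − 1) = 69.236331
T_max/T_min = cosh(S/(2a)) = 2.609364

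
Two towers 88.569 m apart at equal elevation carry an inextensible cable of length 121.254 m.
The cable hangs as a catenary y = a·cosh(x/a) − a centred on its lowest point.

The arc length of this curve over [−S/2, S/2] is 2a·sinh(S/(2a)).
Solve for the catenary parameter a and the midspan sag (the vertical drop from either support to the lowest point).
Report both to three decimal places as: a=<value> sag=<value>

a=31.285 sag=36.938

seed: a₀ = √(S³/(24(L−S))) = √(88.569³/(24·32.685)) = 29.760673
iter 1: u=1.488021  f(a)=+3.815e+00  f'(a)=-2.723e+00  a ← 29.760673 − (+3.815e+00/-2.723e+00) = 31.161841
iter 2: u=1.421113  f(a)=+2.860e-01  f'(a)=-2.329e+00  a ← 31.161841 − (+2.860e-01/-2.329e+00) = 31.284654
iter 3: u=1.415534  f(a)=+1.895e-03  f'(a)=-2.298e+00  a ← 31.284654 − (+1.895e-03/-2.298e+00) = 31.285478
iter 4: u=1.415497  f(a)=+8.439e-08  f'(a)=-2.298e+00  a ← 31.285478 − (+8.439e-08/-2.298e+00) = 31.285478
iter 5: u=1.415497  f(a)=+1.421e-14  f'(a)=-2.298e+00  a ← 31.285478 − (+1.421e-14/-2.298e+00) = 31.285478
converged: |Δa| < 1e-12 after 5 iterations
sag = a·(cosh(S/(2a)) − 1) = 31.285478·(cosh(1.415497) − 1) = 36.937790
T_max/T_min = cosh(S/(2a)) = 2.180669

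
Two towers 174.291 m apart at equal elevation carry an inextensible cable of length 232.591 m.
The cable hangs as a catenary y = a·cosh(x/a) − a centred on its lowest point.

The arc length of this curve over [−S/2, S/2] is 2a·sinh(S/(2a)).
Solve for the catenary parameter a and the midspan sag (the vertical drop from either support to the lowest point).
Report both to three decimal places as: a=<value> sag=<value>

seed: a₀ = √(S³/(24(L−S))) = √(174.291³/(24·58.300)) = 61.513798
iter 1: u=1.416682  f(a)=+6.138e+00  f'(a)=-2.304e+00  a ← 61.513798 − (+6.138e+00/-2.304e+00) = 64.177525
iter 2: u=1.357882  f(a)=+4.212e-01  f'(a)=-1.998e+00  a ← 64.177525 − (+4.212e-01/-1.998e+00) = 64.388347
iter 3: u=1.353436  f(a)=+2.307e-03  f'(a)=-1.976e+00  a ← 64.388347 − (+2.307e-03/-1.976e+00) = 64.389515
iter 4: u=1.353411  f(a)=+7.001e-08  f'(a)=-1.976e+00  a ← 64.389515 − (+7.001e-08/-1.976e+00) = 64.389515
iter 5: u=1.353411  f(a)=+0.000e+00  f'(a)=-1.976e+00  a ← 64.389515 − (+0.000e+00/-1.976e+00) = 64.389515
converged: |Δa| < 1e-12 after 5 iterations
sag = a·(cosh(S/(2a)) − 1) = 64.389515·(cosh(1.353411) − 1) = 68.541493
T_max/T_min = cosh(S/(2a)) = 2.064482

a=64.390 sag=68.541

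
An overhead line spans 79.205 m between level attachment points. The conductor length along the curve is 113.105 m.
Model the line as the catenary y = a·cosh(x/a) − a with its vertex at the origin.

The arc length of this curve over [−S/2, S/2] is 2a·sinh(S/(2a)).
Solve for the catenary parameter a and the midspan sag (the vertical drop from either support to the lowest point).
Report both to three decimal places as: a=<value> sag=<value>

seed: a₀ = √(S³/(24(L−S))) = √(79.205³/(24·33.900)) = 24.712884
iter 1: u=1.602504  f(a)=+4.629e+00  f'(a)=-3.516e+00  a ← 24.712884 − (+4.629e+00/-3.516e+00) = 26.029403
iter 2: u=1.521452  f(a)=+3.956e-01  f'(a)=-2.938e+00  a ← 26.029403 − (+3.956e-01/-2.938e+00) = 26.164039
iter 3: u=1.513623  f(a)=+3.486e-03  f'(a)=-2.887e+00  a ← 26.164039 − (+3.486e-03/-2.887e+00) = 26.165247
iter 4: u=1.513553  f(a)=+2.761e-07  f'(a)=-2.886e+00  a ← 26.165247 − (+2.761e-07/-2.886e+00) = 26.165247
iter 5: u=1.513553  f(a)=-1.421e-14  f'(a)=-2.886e+00  a ← 26.165247 − (-1.421e-14/-2.886e+00) = 26.165247
converged: |Δa| < 1e-12 after 5 iterations
sag = a·(cosh(S/(2a)) − 1) = 26.165247·(cosh(1.513553) − 1) = 36.146914
T_max/T_min = cosh(S/(2a)) = 2.381486

a=26.165 sag=36.147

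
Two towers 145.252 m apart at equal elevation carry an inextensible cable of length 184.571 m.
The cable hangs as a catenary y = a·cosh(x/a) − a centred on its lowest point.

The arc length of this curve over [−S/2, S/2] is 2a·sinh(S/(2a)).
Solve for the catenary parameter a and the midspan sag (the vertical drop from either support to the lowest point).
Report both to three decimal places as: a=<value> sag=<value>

a=59.170 sag=50.455

seed: a₀ = √(S³/(24(L−S))) = √(145.252³/(24·39.319)) = 56.987070
iter 1: u=1.274429  f(a)=+3.319e+00  f'(a)=-1.617e+00  a ← 56.987070 − (+3.319e+00/-1.617e+00) = 59.039277
iter 2: u=1.230130  f(a)=+1.877e-01  f'(a)=-1.439e+00  a ← 59.039277 − (+1.877e-01/-1.439e+00) = 59.169719
iter 3: u=1.227418  f(a)=+6.801e-04  f'(a)=-1.429e+00  a ← 59.169719 − (+6.801e-04/-1.429e+00) = 59.170195
iter 4: u=1.227408  f(a)=+8.999e-09  f'(a)=-1.429e+00  a ← 59.170195 − (+8.999e-09/-1.429e+00) = 59.170195
iter 5: u=1.227408  f(a)=-2.842e-14  f'(a)=-1.429e+00  a ← 59.170195 − (-2.842e-14/-1.429e+00) = 59.170195
converged: |Δa| < 1e-12 after 5 iterations
sag = a·(cosh(S/(2a)) − 1) = 59.170195·(cosh(1.227408) − 1) = 50.455192
T_max/T_min = cosh(S/(2a)) = 1.852713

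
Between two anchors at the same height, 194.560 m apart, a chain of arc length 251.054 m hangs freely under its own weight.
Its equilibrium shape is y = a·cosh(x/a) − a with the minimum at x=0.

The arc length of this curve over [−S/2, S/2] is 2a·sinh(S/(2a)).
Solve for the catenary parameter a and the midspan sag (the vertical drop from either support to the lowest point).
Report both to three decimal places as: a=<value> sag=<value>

a=76.718 sag=70.397

seed: a₀ = √(S³/(24(L−S))) = √(194.560³/(24·56.494)) = 73.701029
iter 1: u=1.319927  f(a)=+5.130e+00  f'(a)=-1.817e+00  a ← 73.701029 − (+5.130e+00/-1.817e+00) = 76.524079
iter 2: u=1.271234  f(a)=+3.095e-01  f'(a)=-1.604e+00  a ← 76.524079 − (+3.095e-01/-1.604e+00) = 76.717028
iter 3: u=1.268037  f(a)=+1.286e-03  f'(a)=-1.591e+00  a ← 76.717028 − (+1.286e-03/-1.591e+00) = 76.717837
iter 4: u=1.268023  f(a)=+2.243e-08  f'(a)=-1.591e+00  a ← 76.717837 − (+2.243e-08/-1.591e+00) = 76.717837
iter 5: u=1.268023  f(a)=+0.000e+00  f'(a)=-1.591e+00  a ← 76.717837 − (+0.000e+00/-1.591e+00) = 76.717837
converged: |Δa| < 1e-12 after 5 iterations
sag = a·(cosh(S/(2a)) − 1) = 76.717837·(cosh(1.268023) − 1) = 70.396589
T_max/T_min = cosh(S/(2a)) = 1.917604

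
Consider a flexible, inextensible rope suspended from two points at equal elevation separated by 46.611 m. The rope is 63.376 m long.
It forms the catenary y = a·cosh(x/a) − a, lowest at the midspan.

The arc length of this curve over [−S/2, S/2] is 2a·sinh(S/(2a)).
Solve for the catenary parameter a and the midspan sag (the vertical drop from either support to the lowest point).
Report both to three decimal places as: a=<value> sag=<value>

seed: a₀ = √(S³/(24(L−S))) = √(46.611³/(24·16.765)) = 15.864458
iter 1: u=1.469039  f(a)=+1.905e+00  f'(a)=-2.606e+00  a ← 15.864458 − (+1.905e+00/-2.606e+00) = 16.595319
iter 2: u=1.404342  f(a)=+1.395e-01  f'(a)=-2.237e+00  a ← 16.595319 − (+1.395e-01/-2.237e+00) = 16.657692
iter 3: u=1.399083  f(a)=+8.797e-04  f'(a)=-2.209e+00  a ← 16.657692 − (+8.797e-04/-2.209e+00) = 16.658090
iter 4: u=1.399050  f(a)=+3.545e-08  f'(a)=-2.209e+00  a ← 16.658090 − (+3.545e-08/-2.209e+00) = 16.658090
iter 5: u=1.399050  f(a)=-7.105e-15  f'(a)=-2.209e+00  a ← 16.658090 − (-7.105e-15/-2.209e+00) = 16.658090
converged: |Δa| < 1e-12 after 5 iterations
sag = a·(cosh(S/(2a)) − 1) = 16.658090·(cosh(1.399050) − 1) = 19.141649
T_max/T_min = cosh(S/(2a)) = 2.149090

a=16.658 sag=19.142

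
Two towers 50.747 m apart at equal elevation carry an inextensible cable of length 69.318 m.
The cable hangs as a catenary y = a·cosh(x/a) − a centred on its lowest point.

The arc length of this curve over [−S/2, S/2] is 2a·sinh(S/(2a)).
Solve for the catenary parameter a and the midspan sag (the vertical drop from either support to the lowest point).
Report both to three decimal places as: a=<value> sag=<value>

seed: a₀ = √(S³/(24(L−S))) = √(50.747³/(24·18.571)) = 17.123490
iter 1: u=1.481795  f(a)=+2.149e+00  f'(a)=-2.684e+00  a ← 17.123490 − (+2.149e+00/-2.684e+00) = 17.923992
iter 2: u=1.415617  f(a)=+1.599e-01  f'(a)=-2.298e+00  a ← 17.923992 − (+1.599e-01/-2.298e+00) = 17.993547
iter 3: u=1.410144  f(a)=+1.042e-03  f'(a)=-2.269e+00  a ← 17.993547 − (+1.042e-03/-2.269e+00) = 17.994006
iter 4: u=1.410108  f(a)=+4.492e-08  f'(a)=-2.268e+00  a ← 17.994006 − (+4.492e-08/-2.268e+00) = 17.994006
iter 5: u=1.410108  f(a)=+0.000e+00  f'(a)=-2.268e+00  a ← 17.994006 − (+0.000e+00/-2.268e+00) = 17.994006
converged: |Δa| < 1e-12 after 5 iterations
sag = a·(cosh(S/(2a)) − 1) = 17.994006·(cosh(1.410108) − 1) = 21.057633
T_max/T_min = cosh(S/(2a)) = 2.170258

a=17.994 sag=21.058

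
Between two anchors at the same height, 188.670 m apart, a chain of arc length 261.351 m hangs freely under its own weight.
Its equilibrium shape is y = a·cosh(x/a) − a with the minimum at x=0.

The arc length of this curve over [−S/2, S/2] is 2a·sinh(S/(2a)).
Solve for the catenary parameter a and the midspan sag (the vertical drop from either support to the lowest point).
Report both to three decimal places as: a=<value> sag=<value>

seed: a₀ = √(S³/(24(L−S))) = √(188.670³/(24·72.681)) = 62.049489
iter 1: u=1.520319  f(a)=+8.877e+00  f'(a)=-2.931e+00  a ← 62.049489 − (+8.877e+00/-2.931e+00) = 65.078347
iter 2: u=1.449560  f(a)=+6.914e-01  f'(a)=-2.491e+00  a ← 65.078347 − (+6.914e-01/-2.491e+00) = 65.355949
iter 3: u=1.443403  f(a)=+4.977e-03  f'(a)=-2.455e+00  a ← 65.355949 − (+4.977e-03/-2.455e+00) = 65.357976
iter 4: u=1.443359  f(a)=+2.620e-07  f'(a)=-2.455e+00  a ← 65.357976 − (+2.620e-07/-2.455e+00) = 65.357976
iter 5: u=1.443359  f(a)=+0.000e+00  f'(a)=-2.455e+00  a ← 65.357976 − (+0.000e+00/-2.455e+00) = 65.357976
converged: |Δa| < 1e-12 after 5 iterations
sag = a·(cosh(S/(2a)) − 1) = 65.357976·(cosh(1.443359) − 1) = 80.750721
T_max/T_min = cosh(S/(2a)) = 2.235514

a=65.358 sag=80.751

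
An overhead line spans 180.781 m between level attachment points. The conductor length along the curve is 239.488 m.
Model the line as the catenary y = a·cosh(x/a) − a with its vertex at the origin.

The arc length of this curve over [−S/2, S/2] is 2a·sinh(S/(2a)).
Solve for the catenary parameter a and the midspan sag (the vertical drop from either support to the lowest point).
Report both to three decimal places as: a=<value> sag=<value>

seed: a₀ = √(S³/(24(L−S))) = √(180.781³/(24·58.707)) = 64.755791
iter 1: u=1.395867  f(a)=+5.992e+00  f'(a)=-2.192e+00  a ← 64.755791 − (+5.992e+00/-2.192e+00) = 67.489420
iter 2: u=1.339328  f(a)=+4.003e-01  f'(a)=-1.908e+00  a ← 67.489420 − (+4.003e-01/-1.908e+00) = 67.699230
iter 3: u=1.335178  f(a)=+2.070e-03  f'(a)=-1.888e+00  a ← 67.699230 − (+2.070e-03/-1.888e+00) = 67.700326
iter 4: u=1.335156  f(a)=+5.595e-08  f'(a)=-1.888e+00  a ← 67.700326 − (+5.595e-08/-1.888e+00) = 67.700326
iter 5: u=1.335156  f(a)=+2.842e-14  f'(a)=-1.888e+00  a ← 67.700326 − (+2.842e-14/-1.888e+00) = 67.700326
converged: |Δa| < 1e-12 after 5 iterations
sag = a·(cosh(S/(2a)) − 1) = 67.700326·(cosh(1.335156) − 1) = 69.856788
T_max/T_min = cosh(S/(2a)) = 2.031853

a=67.700 sag=69.857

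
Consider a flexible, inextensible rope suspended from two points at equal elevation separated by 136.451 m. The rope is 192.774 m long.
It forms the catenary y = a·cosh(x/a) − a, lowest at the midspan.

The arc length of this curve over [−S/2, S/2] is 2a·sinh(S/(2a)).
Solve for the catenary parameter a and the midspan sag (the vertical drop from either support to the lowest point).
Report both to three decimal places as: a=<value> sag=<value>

seed: a₀ = √(S³/(24(L−S))) = √(136.451³/(24·56.323)) = 43.352742
iter 1: u=1.573730  f(a)=+7.400e+00  f'(a)=-3.301e+00  a ← 43.352742 − (+7.400e+00/-3.301e+00) = 45.594248
iter 2: u=1.496362  f(a)=+6.127e-01  f'(a)=-2.776e+00  a ← 45.594248 − (+6.127e-01/-2.776e+00) = 45.814992
iter 3: u=1.489152  f(a)=+5.037e-03  f'(a)=-2.730e+00  a ← 45.814992 − (+5.037e-03/-2.730e+00) = 45.816837
iter 4: u=1.489092  f(a)=+3.466e-07  f'(a)=-2.730e+00  a ← 45.816837 − (+3.466e-07/-2.730e+00) = 45.816837
iter 5: u=1.489092  f(a)=+2.842e-14  f'(a)=-2.730e+00  a ← 45.816837 − (+2.842e-14/-2.730e+00) = 45.816837
converged: |Δa| < 1e-12 after 5 iterations
sag = a·(cosh(S/(2a)) − 1) = 45.816837·(cosh(1.489092) − 1) = 60.905402
T_max/T_min = cosh(S/(2a)) = 2.329324

a=45.817 sag=60.905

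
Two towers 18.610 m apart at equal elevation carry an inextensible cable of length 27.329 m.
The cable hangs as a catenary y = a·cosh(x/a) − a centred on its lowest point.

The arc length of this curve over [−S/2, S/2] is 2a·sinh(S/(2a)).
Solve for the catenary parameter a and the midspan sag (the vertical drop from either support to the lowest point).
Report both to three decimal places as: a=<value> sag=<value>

seed: a₀ = √(S³/(24(L−S))) = √(18.610³/(24·8.719)) = 5.549842
iter 1: u=1.676624  f(a)=+1.311e+00  f'(a)=-4.119e+00  a ← 5.549842 − (+1.311e+00/-4.119e+00) = 5.868090
iter 2: u=1.585695  f(a)=+1.212e-01  f'(a)=-3.389e+00  a ← 5.868090 − (+1.212e-01/-3.389e+00) = 5.903851
iter 3: u=1.576090  f(a)=+1.269e-03  f'(a)=-3.319e+00  a ← 5.903851 − (+1.269e-03/-3.319e+00) = 5.904234
iter 4: u=1.575988  f(a)=+1.425e-07  f'(a)=-3.318e+00  a ← 5.904234 − (+1.425e-07/-3.318e+00) = 5.904234
iter 5: u=1.575988  f(a)=+3.553e-15  f'(a)=-3.318e+00  a ← 5.904234 − (+3.553e-15/-3.318e+00) = 5.904234
converged: |Δa| < 1e-12 after 5 iterations
sag = a·(cosh(S/(2a)) − 1) = 5.904234·(cosh(1.575988) − 1) = 8.981281
T_max/T_min = cosh(S/(2a)) = 2.521159

a=5.904 sag=8.981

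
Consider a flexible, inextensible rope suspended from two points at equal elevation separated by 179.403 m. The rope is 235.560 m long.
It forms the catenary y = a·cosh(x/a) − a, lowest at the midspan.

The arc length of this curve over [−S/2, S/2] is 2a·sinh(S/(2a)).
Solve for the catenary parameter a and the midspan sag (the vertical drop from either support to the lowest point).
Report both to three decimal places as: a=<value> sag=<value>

seed: a₀ = √(S³/(24(L−S))) = √(179.403³/(24·56.157)) = 65.454119
iter 1: u=1.370449  f(a)=+5.516e+00  f'(a)=-2.061e+00  a ← 65.454119 − (+5.516e+00/-2.061e+00) = 68.130836
iter 2: u=1.316606  f(a)=+3.564e-01  f'(a)=-1.802e+00  a ← 68.130836 − (+3.564e-01/-1.802e+00) = 68.328593
iter 3: u=1.312796  f(a)=+1.715e-03  f'(a)=-1.785e+00  a ← 68.328593 − (+1.715e-03/-1.785e+00) = 68.329554
iter 4: u=1.312777  f(a)=+4.015e-08  f'(a)=-1.785e+00  a ← 68.329554 − (+4.015e-08/-1.785e+00) = 68.329554
iter 5: u=1.312777  f(a)=-5.684e-14  f'(a)=-1.785e+00  a ← 68.329554 − (-5.684e-14/-1.785e+00) = 68.329554
converged: |Δa| < 1e-12 after 5 iterations
sag = a·(cosh(S/(2a)) − 1) = 68.329554·(cosh(1.312777) − 1) = 67.835993
T_max/T_min = cosh(S/(2a)) = 1.992777

a=68.330 sag=67.836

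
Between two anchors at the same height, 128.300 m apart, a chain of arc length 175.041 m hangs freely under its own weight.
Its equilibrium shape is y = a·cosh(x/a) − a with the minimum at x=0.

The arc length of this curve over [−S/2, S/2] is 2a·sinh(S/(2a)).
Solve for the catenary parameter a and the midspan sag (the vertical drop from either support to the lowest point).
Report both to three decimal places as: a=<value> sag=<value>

a=45.586 sag=53.095

seed: a₀ = √(S³/(24(L−S))) = √(128.300³/(24·46.741)) = 43.389572
iter 1: u=1.478466  f(a)=+5.383e+00  f'(a)=-2.664e+00  a ← 43.389572 − (+5.383e+00/-2.664e+00) = 45.410275
iter 2: u=1.412676  f(a)=+3.989e-01  f'(a)=-2.282e+00  a ← 45.410275 − (+3.989e-01/-2.282e+00) = 45.585033
iter 3: u=1.407260  f(a)=+2.578e-03  f'(a)=-2.253e+00  a ← 45.585033 − (+2.578e-03/-2.253e+00) = 45.586177
iter 4: u=1.407225  f(a)=+1.092e-07  f'(a)=-2.253e+00  a ← 45.586177 − (+1.092e-07/-2.253e+00) = 45.586177
iter 5: u=1.407225  f(a)=+2.842e-14  f'(a)=-2.253e+00  a ← 45.586177 − (+2.842e-14/-2.253e+00) = 45.586177
converged: |Δa| < 1e-12 after 5 iterations
sag = a·(cosh(S/(2a)) − 1) = 45.586177·(cosh(1.407225) − 1) = 53.094811
T_max/T_min = cosh(S/(2a)) = 2.164713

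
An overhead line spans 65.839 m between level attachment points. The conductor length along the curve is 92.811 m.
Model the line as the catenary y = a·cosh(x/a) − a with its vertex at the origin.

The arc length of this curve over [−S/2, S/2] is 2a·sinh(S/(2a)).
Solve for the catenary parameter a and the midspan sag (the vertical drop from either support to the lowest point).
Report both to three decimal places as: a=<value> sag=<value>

a=22.182 sag=29.252

seed: a₀ = √(S³/(24(L−S))) = √(65.839³/(24·26.972)) = 20.997261
iter 1: u=1.567800  f(a)=+3.516e+00  f'(a)=-3.259e+00  a ← 20.997261 − (+3.516e+00/-3.259e+00) = 22.076133
iter 2: u=1.491181  f(a)=+2.891e-01  f'(a)=-2.743e+00  a ← 22.076133 − (+2.891e-01/-2.743e+00) = 22.181549
iter 3: u=1.484094  f(a)=+2.343e-03  f'(a)=-2.698e+00  a ← 22.181549 − (+2.343e-03/-2.698e+00) = 22.182417
iter 4: u=1.484036  f(a)=+1.566e-07  f'(a)=-2.698e+00  a ← 22.182417 − (+1.566e-07/-2.698e+00) = 22.182417
iter 5: u=1.484036  f(a)=+0.000e+00  f'(a)=-2.698e+00  a ← 22.182417 − (+0.000e+00/-2.698e+00) = 22.182417
converged: |Δa| < 1e-12 after 5 iterations
sag = a·(cosh(S/(2a)) − 1) = 22.182417·(cosh(1.484036) − 1) = 29.252299
T_max/T_min = cosh(S/(2a)) = 2.318716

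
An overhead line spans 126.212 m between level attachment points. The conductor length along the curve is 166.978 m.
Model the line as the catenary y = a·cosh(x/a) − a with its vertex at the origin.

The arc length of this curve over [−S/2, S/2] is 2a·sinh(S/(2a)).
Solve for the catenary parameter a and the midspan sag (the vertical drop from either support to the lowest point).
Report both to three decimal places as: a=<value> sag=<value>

a=47.382 sag=48.615

seed: a₀ = √(S³/(24(L−S))) = √(126.212³/(24·40.766)) = 45.331105
iter 1: u=1.392113  f(a)=+4.137e+00  f'(a)=-2.172e+00  a ← 45.331105 − (+4.137e+00/-2.172e+00) = 47.235864
iter 2: u=1.335976  f(a)=+2.751e-01  f'(a)=-1.892e+00  a ← 47.235864 − (+2.751e-01/-1.892e+00) = 47.381241
iter 3: u=1.331877  f(a)=+1.407e-03  f'(a)=-1.873e+00  a ← 47.381241 − (+1.407e-03/-1.873e+00) = 47.381993
iter 4: u=1.331856  f(a)=+3.725e-08  f'(a)=-1.873e+00  a ← 47.381993 − (+3.725e-08/-1.873e+00) = 47.381993
iter 5: u=1.331856  f(a)=-5.684e-14  f'(a)=-1.873e+00  a ← 47.381993 − (-5.684e-14/-1.873e+00) = 47.381993
converged: |Δa| < 1e-12 after 5 iterations
sag = a·(cosh(S/(2a)) − 1) = 47.381993·(cosh(1.331856) − 1) = 48.615228
T_max/T_min = cosh(S/(2a)) = 2.026028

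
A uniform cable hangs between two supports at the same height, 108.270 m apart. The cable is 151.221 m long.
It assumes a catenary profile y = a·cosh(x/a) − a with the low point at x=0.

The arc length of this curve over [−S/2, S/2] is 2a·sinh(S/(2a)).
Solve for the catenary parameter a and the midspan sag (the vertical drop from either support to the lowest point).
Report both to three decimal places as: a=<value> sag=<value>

a=37.011 sag=47.172

seed: a₀ = √(S³/(24(L−S))) = √(108.270³/(24·42.951)) = 35.088915
iter 1: u=1.542795  f(a)=+5.411e+00  f'(a)=-3.083e+00  a ← 35.088915 − (+5.411e+00/-3.083e+00) = 36.844282
iter 2: u=1.469292  f(a)=+4.326e-01  f'(a)=-2.608e+00  a ← 36.844282 − (+4.326e-01/-2.608e+00) = 37.010153
iter 3: u=1.462707  f(a)=+3.295e-03  f'(a)=-2.568e+00  a ← 37.010153 − (+3.295e-03/-2.568e+00) = 37.011436
iter 4: u=1.462656  f(a)=+1.944e-07  f'(a)=-2.568e+00  a ← 37.011436 − (+1.944e-07/-2.568e+00) = 37.011436
iter 5: u=1.462656  f(a)=-5.684e-14  f'(a)=-2.568e+00  a ← 37.011436 − (-5.684e-14/-2.568e+00) = 37.011436
converged: |Δa| < 1e-12 after 5 iterations
sag = a·(cosh(S/(2a)) − 1) = 37.011436·(cosh(1.462656) − 1) = 47.171663
T_max/T_min = cosh(S/(2a)) = 2.274516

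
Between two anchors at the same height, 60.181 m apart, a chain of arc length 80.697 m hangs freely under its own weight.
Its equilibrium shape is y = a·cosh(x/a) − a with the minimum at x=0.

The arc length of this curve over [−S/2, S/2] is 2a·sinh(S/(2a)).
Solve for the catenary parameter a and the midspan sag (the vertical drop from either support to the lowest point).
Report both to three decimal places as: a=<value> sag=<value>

a=22.041 sag=23.935

seed: a₀ = √(S³/(24(L−S))) = √(60.181³/(24·20.516)) = 21.039583
iter 1: u=1.430185  f(a)=+2.203e+00  f'(a)=-2.379e+00  a ← 21.039583 − (+2.203e+00/-2.379e+00) = 21.965589
iter 2: u=1.369893  f(a)=+1.538e-01  f'(a)=-2.058e+00  a ← 21.965589 − (+1.538e-01/-2.058e+00) = 22.040336
iter 3: u=1.365247  f(a)=+8.740e-04  f'(a)=-2.034e+00  a ← 22.040336 − (+8.740e-04/-2.034e+00) = 22.040766
iter 4: u=1.365220  f(a)=+2.857e-08  f'(a)=-2.034e+00  a ← 22.040766 − (+2.857e-08/-2.034e+00) = 22.040766
iter 5: u=1.365220  f(a)=-1.421e-14  f'(a)=-2.034e+00  a ← 22.040766 − (-1.421e-14/-2.034e+00) = 22.040766
converged: |Δa| < 1e-12 after 5 iterations
sag = a·(cosh(S/(2a)) − 1) = 22.040766·(cosh(1.365220) − 1) = 23.935280
T_max/T_min = cosh(S/(2a)) = 2.085955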